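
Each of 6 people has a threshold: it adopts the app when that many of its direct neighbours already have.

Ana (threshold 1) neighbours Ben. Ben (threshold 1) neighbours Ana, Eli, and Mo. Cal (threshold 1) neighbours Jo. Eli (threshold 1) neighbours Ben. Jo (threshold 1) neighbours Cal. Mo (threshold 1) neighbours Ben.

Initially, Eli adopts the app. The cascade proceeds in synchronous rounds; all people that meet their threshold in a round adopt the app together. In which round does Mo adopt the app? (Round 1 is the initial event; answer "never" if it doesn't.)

3

Round 1 — Eli adopts the app (initial).
Round 2 — checking thresholds:
  Ben: 1 of 3 neighbours ≥ 1, adopts the app.
Round 3 — checking thresholds:
  Ana: 1 of 1 neighbours ≥ 1, adopts the app.
  Mo: 1 of 1 neighbours ≥ 1, adopts the app.
Round 4 — no new adoptions; cascade stops.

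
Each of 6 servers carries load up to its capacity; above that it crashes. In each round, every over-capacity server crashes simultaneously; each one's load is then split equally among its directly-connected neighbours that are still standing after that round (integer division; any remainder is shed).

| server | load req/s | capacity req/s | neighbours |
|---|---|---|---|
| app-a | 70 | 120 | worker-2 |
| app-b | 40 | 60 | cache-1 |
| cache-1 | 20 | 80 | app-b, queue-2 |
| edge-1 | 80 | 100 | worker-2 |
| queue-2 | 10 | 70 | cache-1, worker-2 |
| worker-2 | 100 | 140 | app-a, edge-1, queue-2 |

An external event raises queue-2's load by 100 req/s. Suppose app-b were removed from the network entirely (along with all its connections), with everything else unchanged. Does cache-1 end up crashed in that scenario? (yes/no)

With app-b removed:
Round 1 — queue-2 at 110 > 70. queue-2 crashes.
  queue-2 sheds 110 req/s to cache-1, worker-2: 55 each.
    cache-1: 20+55 = 75 ≤ 80
    worker-2: 100+55 = 155 > 140
Round 2 — worker-2 crashes.
  worker-2 sheds 155 req/s to app-a, edge-1: 77 each (1 lost).
    app-a: 70+77 = 147 > 120
    edge-1: 80+77 = 157 > 100
Round 3 — app-a, edge-1 crash.
  app-a sheds 147 req/s: no online neighbours, lost.
  edge-1 sheds 157 req/s: no online neighbours, lost.
No further crashes.

no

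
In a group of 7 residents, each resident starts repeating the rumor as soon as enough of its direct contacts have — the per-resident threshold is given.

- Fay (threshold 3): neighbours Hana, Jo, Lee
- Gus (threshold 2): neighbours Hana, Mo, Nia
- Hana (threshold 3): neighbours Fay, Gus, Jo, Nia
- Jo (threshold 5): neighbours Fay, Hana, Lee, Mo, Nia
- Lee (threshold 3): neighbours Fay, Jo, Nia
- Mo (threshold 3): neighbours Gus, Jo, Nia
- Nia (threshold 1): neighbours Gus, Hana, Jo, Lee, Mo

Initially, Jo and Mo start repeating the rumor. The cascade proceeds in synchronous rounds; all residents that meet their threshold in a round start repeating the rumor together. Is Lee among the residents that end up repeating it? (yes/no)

Round 1 — Jo, Mo start repeating the rumor (initial).
Round 2 — checking thresholds:
  Fay: 1 of 3 neighbours < 3, below threshold.
  Gus: 1 of 3 neighbours < 2, below threshold.
  Hana: 1 of 4 neighbours < 3, below threshold.
  Lee: 1 of 3 neighbours < 3, below threshold.
  Nia: 2 of 5 neighbours ≥ 1, starts repeating the rumor.
Round 3 — checking thresholds:
  Fay: 1 of 3 neighbours < 3, below threshold.
  Gus: 2 of 3 neighbours ≥ 2, starts repeating the rumor.
  Hana: 2 of 4 neighbours < 3, below threshold.
  Lee: 2 of 3 neighbours < 3, below threshold.
Round 4 — checking thresholds:
  Fay: 1 of 3 neighbours < 3, below threshold.
  Hana: 3 of 4 neighbours ≥ 3, starts repeating the rumor.
  Lee: 2 of 3 neighbours < 3, below threshold.
Round 5 — no new spreads; cascade stops.

no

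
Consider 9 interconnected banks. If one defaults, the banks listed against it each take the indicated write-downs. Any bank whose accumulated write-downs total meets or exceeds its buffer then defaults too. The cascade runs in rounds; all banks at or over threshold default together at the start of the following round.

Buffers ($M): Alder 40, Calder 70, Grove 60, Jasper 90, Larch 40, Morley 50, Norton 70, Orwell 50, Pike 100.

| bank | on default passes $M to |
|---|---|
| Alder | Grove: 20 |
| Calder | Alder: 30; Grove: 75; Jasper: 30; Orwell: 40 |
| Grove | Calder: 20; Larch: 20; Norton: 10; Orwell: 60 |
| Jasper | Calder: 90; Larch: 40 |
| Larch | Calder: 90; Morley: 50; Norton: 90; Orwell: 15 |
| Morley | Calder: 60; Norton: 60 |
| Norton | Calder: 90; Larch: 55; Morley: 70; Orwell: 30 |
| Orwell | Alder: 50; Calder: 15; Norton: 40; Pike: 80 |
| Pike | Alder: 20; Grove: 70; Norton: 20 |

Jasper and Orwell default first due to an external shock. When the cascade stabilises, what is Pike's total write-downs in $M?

80

Round 1 — Jasper, Orwell default (initial).
  Alder: +50 → 50 ≥ 40
  Calder: +90+15 → 105 ≥ 70
  Larch: +40 → 40 ≥ 40
  Norton: +40 → 40 < 70
  Pike: +80 → 80 < 100
Round 2 — Alder, Calder, Larch default.
  Grove: +20+75 → 95 ≥ 60
  Morley: +50 → 50 ≥ 50
  Norton: +90 → 130 ≥ 70
Round 3 — Grove, Morley, Norton default.
No further defaults.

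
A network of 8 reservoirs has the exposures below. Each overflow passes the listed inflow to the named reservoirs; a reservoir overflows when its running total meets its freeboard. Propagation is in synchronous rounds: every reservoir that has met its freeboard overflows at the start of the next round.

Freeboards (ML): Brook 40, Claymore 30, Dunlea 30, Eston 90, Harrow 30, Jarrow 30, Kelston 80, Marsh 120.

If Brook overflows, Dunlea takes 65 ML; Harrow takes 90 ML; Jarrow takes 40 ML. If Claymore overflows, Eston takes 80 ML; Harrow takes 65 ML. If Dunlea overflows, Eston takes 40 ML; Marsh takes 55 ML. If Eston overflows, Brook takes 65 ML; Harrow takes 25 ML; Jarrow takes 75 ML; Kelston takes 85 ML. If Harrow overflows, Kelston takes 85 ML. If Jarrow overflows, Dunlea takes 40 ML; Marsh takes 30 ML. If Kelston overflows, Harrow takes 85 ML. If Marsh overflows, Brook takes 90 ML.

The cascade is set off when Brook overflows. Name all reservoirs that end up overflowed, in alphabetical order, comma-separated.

Brook, Dunlea, Harrow, Jarrow, Kelston

Round 1 — Brook overflows (initial).
  Dunlea: +65 → 65 ≥ 30
  Harrow: +90 → 90 ≥ 30
  Jarrow: +40 → 40 ≥ 30
Round 2 — Dunlea, Harrow, Jarrow overflow.
  Eston: +40 → 40 < 90
  Kelston: +85 → 85 ≥ 80
  Marsh: +55+30 → 85 < 120
Round 3 — Kelston overflows.
No further overflows.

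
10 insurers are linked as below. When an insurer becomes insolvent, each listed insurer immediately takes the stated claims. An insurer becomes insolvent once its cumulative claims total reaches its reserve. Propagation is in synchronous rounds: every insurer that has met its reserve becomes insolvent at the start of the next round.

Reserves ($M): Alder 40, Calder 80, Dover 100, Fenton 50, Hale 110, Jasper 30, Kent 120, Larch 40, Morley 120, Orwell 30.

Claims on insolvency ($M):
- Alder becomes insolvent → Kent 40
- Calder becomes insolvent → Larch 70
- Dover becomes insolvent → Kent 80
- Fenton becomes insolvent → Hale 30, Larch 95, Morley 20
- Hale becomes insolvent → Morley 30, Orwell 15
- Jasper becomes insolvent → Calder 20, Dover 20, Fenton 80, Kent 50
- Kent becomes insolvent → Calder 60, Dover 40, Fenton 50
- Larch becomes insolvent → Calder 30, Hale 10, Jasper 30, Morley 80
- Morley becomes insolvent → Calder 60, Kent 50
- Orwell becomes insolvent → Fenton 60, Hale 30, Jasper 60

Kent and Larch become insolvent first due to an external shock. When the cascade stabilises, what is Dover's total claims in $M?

60

Round 1 — Kent, Larch become insolvent (initial).
  Calder: +60+30 → 90 ≥ 80
  Dover: +40 → 40 < 100
  Fenton: +50 → 50 ≥ 50
  Hale: +10 → 10 < 110
  Jasper: +30 → 30 ≥ 30
  Morley: +80 → 80 < 120
Round 2 — Calder, Fenton, Jasper become insolvent.
  Dover: +20 → 60 < 100
  Hale: +30 → 40 < 110
  Morley: +20 → 100 < 120
No further insolvencies.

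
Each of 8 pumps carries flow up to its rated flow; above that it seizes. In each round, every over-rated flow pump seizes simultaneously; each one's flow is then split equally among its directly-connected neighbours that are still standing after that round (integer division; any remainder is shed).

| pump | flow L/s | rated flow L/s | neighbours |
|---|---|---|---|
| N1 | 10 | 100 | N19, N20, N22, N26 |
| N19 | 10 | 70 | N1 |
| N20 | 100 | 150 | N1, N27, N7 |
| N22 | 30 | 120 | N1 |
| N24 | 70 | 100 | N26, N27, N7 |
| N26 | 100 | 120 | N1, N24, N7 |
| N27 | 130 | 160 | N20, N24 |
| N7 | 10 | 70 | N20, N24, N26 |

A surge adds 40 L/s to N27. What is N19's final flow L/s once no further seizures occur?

Round 1 — N27 at 170 > 160. N27 seizes.
  N27 sheds 170 L/s to N20, N24: 85 each.
    N20: 100+85 = 185 > 150
    N24: 70+85 = 155 > 100
Round 2 — N20, N24 seize.
  N20 sheds 185 L/s to N1, N7: 92 each (1 lost).
    N1: 10+92 = 102 > 100
    N7: 10+92 = 102 > 70
  N24 sheds 155 L/s to N26, N7: 77 each (1 lost).
    N26: 100+77 = 177 > 120
    N7: 102+77 = 179 > 70
Round 3 — N1, N26, N7 seize.
  N1 sheds 102 L/s to N19, N22: 51 each.
    N19: 10+51 = 61 ≤ 70
    N22: 30+51 = 81 ≤ 120
  N26 sheds 177 L/s: no online neighbours, lost.
  N7 sheds 179 L/s: no online neighbours, lost.
No further seizures.

61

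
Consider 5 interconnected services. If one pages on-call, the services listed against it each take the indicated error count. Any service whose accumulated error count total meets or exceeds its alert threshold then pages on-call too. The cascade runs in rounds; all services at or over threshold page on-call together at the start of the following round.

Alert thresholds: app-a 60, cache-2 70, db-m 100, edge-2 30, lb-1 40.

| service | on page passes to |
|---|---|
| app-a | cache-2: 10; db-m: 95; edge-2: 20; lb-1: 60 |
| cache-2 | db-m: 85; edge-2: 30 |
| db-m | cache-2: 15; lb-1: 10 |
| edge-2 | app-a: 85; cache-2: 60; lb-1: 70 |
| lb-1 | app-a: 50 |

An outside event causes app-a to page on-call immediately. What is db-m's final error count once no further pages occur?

95

Round 1 — app-a pages on-call (initial).
  cache-2: +10 → 10 < 70
  db-m: +95 → 95 < 100
  edge-2: +20 → 20 < 30
  lb-1: +60 → 60 ≥ 40
Round 2 — lb-1 pages on-call.
No further pages.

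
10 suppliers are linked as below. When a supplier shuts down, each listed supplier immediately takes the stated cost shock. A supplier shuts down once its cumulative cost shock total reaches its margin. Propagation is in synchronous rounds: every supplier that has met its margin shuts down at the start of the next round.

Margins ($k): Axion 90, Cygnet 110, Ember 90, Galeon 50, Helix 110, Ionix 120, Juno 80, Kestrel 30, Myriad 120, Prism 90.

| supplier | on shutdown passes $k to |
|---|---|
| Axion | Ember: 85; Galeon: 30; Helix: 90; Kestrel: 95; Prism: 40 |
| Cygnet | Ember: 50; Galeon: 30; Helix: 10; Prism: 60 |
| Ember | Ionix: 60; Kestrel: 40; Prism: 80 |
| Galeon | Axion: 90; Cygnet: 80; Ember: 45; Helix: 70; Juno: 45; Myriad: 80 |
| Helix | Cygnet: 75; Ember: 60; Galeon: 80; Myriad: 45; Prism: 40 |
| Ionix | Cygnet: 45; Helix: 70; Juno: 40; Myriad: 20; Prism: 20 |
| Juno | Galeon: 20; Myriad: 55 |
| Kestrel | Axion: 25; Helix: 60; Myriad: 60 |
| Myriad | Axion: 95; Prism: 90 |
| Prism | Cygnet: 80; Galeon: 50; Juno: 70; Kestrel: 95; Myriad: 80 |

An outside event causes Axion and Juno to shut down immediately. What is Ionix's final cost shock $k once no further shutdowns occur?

Round 1 — Axion, Juno shut down (initial).
  Ember: +85 → 85 < 90
  Galeon: +30+20 → 50 ≥ 50
  Helix: +90 → 90 < 110
  Kestrel: +95 → 95 ≥ 30
  Myriad: +55 → 55 < 120
  Prism: +40 → 40 < 90
Round 2 — Galeon, Kestrel shut down.
  Cygnet: +80 → 80 < 110
  Ember: +45 → 130 ≥ 90
  Helix: +70+60 → 220 ≥ 110
  Myriad: +80+60 → 195 ≥ 120
Round 3 — Ember, Helix, Myriad shut down.
  Cygnet: +75 → 155 ≥ 110
  Ionix: +60 → 60 < 120
  Prism: +80+40+90 → 250 ≥ 90
Round 4 — Cygnet, Prism shut down.
No further shutdowns.

60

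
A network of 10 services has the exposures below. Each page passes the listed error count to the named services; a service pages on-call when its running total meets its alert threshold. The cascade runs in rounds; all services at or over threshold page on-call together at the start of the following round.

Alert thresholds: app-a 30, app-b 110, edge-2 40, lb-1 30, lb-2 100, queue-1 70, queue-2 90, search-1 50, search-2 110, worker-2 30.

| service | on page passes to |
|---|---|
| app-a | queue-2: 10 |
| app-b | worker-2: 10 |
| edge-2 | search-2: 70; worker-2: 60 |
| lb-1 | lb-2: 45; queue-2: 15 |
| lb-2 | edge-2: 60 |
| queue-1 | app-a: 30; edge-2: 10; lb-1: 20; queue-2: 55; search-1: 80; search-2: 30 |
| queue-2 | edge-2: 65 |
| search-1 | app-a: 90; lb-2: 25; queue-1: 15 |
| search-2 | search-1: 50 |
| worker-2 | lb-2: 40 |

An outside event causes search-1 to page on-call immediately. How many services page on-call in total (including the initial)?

2

Round 1 — search-1 pages on-call (initial).
  app-a: +90 → 90 ≥ 30
  lb-2: +25 → 25 < 100
  queue-1: +15 → 15 < 70
Round 2 — app-a pages on-call.
  queue-2: +10 → 10 < 90
No further pages.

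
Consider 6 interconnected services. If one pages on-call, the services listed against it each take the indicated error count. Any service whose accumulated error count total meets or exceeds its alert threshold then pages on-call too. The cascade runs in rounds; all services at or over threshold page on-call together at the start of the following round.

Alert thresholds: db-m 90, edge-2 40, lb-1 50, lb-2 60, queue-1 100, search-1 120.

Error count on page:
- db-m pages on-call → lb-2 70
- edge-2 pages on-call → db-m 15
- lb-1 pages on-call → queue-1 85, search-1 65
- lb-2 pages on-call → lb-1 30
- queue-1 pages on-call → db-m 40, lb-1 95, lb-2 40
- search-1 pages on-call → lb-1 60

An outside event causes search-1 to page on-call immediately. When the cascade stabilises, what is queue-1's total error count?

85

Round 1 — search-1 pages on-call (initial).
  lb-1: +60 → 60 ≥ 50
Round 2 — lb-1 pages on-call.
  queue-1: +85 → 85 < 100
No further pages.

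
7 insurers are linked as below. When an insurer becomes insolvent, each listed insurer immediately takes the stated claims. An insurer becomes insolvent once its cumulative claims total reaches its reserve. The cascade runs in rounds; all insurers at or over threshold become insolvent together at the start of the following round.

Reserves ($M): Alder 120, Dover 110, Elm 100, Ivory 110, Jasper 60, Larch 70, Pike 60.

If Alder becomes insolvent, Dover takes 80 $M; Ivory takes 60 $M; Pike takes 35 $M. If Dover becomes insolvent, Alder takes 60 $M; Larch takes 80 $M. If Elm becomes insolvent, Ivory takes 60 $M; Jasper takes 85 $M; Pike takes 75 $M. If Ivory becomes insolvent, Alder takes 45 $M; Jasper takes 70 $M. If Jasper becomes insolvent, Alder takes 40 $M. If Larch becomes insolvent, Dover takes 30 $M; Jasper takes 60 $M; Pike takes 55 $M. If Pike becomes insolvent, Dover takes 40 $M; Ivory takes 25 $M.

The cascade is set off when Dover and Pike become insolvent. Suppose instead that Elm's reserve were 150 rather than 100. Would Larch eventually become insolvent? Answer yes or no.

With Elm's reserve at 150:
Round 1 — Dover, Pike become insolvent (initial).
  Alder: +60 → 60 < 120
  Ivory: +25 → 25 < 110
  Larch: +80 → 80 ≥ 70
Round 2 — Larch becomes insolvent.
  Jasper: +60 → 60 ≥ 60
Round 3 — Jasper becomes insolvent.
  Alder: +40 → 100 < 120
No further insolvencies.

yes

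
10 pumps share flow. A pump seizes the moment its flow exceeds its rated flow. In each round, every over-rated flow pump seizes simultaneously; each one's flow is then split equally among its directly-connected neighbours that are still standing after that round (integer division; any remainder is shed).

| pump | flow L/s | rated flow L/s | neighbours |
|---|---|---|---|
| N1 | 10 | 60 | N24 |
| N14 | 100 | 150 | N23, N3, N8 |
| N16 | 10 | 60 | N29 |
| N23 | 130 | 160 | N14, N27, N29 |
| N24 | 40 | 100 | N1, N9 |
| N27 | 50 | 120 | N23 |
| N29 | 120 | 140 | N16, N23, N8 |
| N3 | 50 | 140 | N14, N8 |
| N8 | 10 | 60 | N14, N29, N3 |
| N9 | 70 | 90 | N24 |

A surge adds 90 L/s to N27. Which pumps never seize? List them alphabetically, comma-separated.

N1, N24, N9

Round 1 — N27 at 140 > 120. N27 seizes.
  N27 sheds 140 L/s to N23: 140 each.
    N23: 130+140 = 270 > 160
Round 2 — N23 seizes.
  N23 sheds 270 L/s to N14, N29: 135 each.
    N14: 100+135 = 235 > 150
    N29: 120+135 = 255 > 140
Round 3 — N14, N29 seize.
  N14 sheds 235 L/s to N3, N8: 117 each (1 lost).
    N3: 50+117 = 167 > 140
    N8: 10+117 = 127 > 60
  N29 sheds 255 L/s to N16, N8: 127 each (1 lost).
    N16: 10+127 = 137 > 60
    N8: 127+127 = 254 > 60
Round 4 — N16, N3, N8 seize.
  N16 sheds 137 L/s: no online neighbours, lost.
  N3 sheds 167 L/s: no online neighbours, lost.
  N8 sheds 254 L/s: no online neighbours, lost.
No further seizures.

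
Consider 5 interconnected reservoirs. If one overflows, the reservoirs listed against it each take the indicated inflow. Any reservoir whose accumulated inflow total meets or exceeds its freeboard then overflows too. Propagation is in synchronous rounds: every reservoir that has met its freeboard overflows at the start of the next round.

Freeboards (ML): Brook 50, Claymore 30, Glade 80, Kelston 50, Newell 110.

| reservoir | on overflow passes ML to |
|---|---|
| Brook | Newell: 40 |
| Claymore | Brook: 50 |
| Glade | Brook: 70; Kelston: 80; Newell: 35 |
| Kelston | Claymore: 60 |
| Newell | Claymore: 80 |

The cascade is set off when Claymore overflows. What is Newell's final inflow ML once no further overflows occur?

40

Round 1 — Claymore overflows (initial).
  Brook: +50 → 50 ≥ 50
Round 2 — Brook overflows.
  Newell: +40 → 40 < 110
No further overflows.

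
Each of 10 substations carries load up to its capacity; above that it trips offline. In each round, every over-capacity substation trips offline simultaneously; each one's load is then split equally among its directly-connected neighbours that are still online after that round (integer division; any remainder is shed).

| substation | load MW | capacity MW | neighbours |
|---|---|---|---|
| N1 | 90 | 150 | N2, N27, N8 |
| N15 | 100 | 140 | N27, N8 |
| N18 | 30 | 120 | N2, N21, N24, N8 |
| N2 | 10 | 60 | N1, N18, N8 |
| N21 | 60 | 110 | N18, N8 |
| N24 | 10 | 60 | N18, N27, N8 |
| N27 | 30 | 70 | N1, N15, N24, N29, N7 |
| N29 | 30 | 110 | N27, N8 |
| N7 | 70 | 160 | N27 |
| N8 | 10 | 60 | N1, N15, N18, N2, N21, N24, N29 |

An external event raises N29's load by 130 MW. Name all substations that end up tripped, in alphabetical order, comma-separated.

N15, N27, N29, N8

Round 1 — N29 at 160 > 110. N29 trips offline.
  N29 sheds 160 MW to N27, N8: 80 each.
    N27: 30+80 = 110 > 70
    N8: 10+80 = 90 > 60
Round 2 — N27, N8 trip offline.
  N27 sheds 110 MW to N1, N15, N24, N7: 27 each (2 lost).
    N1: 90+27 = 117 ≤ 150
    N15: 100+27 = 127 ≤ 140
    N24: 10+27 = 37 ≤ 60
    N7: 70+27 = 97 ≤ 160
  N8 sheds 90 MW to N1, N15, N18, N2, N21, N24: 15 each.
    N1: 117+15 = 132 ≤ 150
    N15: 127+15 = 142 > 140
    N18: 30+15 = 45 ≤ 120
    N2: 10+15 = 25 ≤ 60
    N21: 60+15 = 75 ≤ 110
    N24: 37+15 = 52 ≤ 60
Round 3 — N15 trips offline.
  N15 sheds 142 MW: no online neighbours, lost.
No further trips.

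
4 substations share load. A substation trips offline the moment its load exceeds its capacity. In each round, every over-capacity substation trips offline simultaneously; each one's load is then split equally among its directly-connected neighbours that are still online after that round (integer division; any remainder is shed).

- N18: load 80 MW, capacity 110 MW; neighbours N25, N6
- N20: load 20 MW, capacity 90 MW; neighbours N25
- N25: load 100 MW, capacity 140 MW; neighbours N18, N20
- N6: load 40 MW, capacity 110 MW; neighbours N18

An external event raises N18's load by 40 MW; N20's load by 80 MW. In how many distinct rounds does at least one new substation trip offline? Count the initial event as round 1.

Round 1 — N18 at 120 > 110; N20 at 100 > 90. N18, N20 trip offline.
  N18 sheds 120 MW to N25, N6: 60 each.
    N25: 100+60 = 160 > 140
    N6: 40+60 = 100 ≤ 110
  N20 sheds 100 MW to N25: 100 each.
    N25: 160+100 = 260 > 140
Round 2 — N25 trips offline.
  N25 sheds 260 MW: no online neighbours, lost.
No further trips.

2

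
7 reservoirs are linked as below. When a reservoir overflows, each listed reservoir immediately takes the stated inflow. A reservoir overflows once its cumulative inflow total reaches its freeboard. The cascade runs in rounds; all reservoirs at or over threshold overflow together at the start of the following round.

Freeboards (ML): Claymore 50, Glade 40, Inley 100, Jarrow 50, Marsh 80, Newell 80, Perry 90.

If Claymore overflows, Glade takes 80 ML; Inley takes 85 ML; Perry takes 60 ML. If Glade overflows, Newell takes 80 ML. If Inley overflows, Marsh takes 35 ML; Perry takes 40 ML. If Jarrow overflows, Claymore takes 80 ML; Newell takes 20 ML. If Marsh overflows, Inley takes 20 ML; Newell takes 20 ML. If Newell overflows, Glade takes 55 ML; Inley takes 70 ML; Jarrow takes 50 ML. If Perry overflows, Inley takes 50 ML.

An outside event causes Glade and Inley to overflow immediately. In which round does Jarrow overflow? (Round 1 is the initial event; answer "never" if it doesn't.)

Round 1 — Glade, Inley overflow (initial).
  Marsh: +35 → 35 < 80
  Newell: +80 → 80 ≥ 80
  Perry: +40 → 40 < 90
Round 2 — Newell overflows.
  Jarrow: +50 → 50 ≥ 50
Round 3 — Jarrow overflows.
  Claymore: +80 → 80 ≥ 50
Round 4 — Claymore overflows.
  Perry: +60 → 100 ≥ 90
Round 5 — Perry overflows.
No further overflows.

3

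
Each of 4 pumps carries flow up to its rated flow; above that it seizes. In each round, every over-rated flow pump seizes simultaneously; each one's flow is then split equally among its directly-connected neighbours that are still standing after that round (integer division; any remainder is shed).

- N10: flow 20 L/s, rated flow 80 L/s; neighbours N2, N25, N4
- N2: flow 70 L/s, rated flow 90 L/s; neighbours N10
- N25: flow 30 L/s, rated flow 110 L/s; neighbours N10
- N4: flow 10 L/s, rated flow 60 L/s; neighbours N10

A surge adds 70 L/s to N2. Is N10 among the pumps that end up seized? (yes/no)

Round 1 — N2 at 140 > 90. N2 seizes.
  N2 sheds 140 L/s to N10: 140 each.
    N10: 20+140 = 160 > 80
Round 2 — N10 seizes.
  N10 sheds 160 L/s to N25, N4: 80 each.
    N25: 30+80 = 110 ≤ 110
    N4: 10+80 = 90 > 60
Round 3 — N4 seizes.
  N4 sheds 90 L/s: no online neighbours, lost.
No further seizures.

yes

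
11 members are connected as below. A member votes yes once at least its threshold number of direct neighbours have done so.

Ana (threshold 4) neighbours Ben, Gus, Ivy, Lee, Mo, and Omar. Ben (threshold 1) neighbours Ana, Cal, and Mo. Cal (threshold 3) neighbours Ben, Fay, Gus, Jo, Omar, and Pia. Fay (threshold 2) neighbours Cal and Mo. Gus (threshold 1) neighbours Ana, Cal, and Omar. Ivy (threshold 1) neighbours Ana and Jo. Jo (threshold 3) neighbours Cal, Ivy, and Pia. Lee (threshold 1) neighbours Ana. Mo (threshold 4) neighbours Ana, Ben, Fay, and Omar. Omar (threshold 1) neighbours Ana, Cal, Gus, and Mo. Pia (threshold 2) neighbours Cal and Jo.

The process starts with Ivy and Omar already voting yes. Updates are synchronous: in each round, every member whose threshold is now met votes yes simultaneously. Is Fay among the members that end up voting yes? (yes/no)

no

Round 1 — Ivy, Omar vote yes (initial).
Round 2 — checking thresholds:
  Ana: 2 of 6 neighbours < 4, not yet.
  Cal: 1 of 6 neighbours < 3, not yet.
  Gus: 1 of 3 neighbours ≥ 1, votes yes.
  Jo: 1 of 3 neighbours < 3, not yet.
  Mo: 1 of 4 neighbours < 4, not yet.
Round 3 — no new yes votes; cascade stops.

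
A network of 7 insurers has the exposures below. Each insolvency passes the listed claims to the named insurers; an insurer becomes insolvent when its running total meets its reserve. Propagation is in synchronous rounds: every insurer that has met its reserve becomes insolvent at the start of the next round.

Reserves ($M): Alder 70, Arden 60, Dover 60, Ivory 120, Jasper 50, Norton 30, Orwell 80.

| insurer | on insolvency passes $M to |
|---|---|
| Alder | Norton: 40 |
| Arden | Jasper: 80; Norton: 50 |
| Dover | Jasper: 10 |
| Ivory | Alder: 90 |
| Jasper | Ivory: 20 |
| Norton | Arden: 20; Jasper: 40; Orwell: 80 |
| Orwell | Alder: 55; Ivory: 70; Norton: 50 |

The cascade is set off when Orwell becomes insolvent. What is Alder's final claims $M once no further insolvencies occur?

55

Round 1 — Orwell becomes insolvent (initial).
  Alder: +55 → 55 < 70
  Ivory: +70 → 70 < 120
  Norton: +50 → 50 ≥ 30
Round 2 — Norton becomes insolvent.
  Arden: +20 → 20 < 60
  Jasper: +40 → 40 < 50
No further insolvencies.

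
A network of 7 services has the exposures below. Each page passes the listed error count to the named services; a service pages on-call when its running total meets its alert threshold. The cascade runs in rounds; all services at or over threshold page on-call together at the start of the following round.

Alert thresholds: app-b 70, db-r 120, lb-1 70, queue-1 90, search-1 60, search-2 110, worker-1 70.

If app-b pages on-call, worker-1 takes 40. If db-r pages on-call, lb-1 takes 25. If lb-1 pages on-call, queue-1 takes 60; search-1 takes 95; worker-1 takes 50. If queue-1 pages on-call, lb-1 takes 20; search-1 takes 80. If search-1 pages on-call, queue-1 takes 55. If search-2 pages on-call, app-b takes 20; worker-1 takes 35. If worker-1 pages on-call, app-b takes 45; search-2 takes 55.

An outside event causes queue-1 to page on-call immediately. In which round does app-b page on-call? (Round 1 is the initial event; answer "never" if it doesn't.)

Round 1 — queue-1 pages on-call (initial).
  lb-1: +20 → 20 < 70
  search-1: +80 → 80 ≥ 60
Round 2 — search-1 pages on-call.
No further pages.

never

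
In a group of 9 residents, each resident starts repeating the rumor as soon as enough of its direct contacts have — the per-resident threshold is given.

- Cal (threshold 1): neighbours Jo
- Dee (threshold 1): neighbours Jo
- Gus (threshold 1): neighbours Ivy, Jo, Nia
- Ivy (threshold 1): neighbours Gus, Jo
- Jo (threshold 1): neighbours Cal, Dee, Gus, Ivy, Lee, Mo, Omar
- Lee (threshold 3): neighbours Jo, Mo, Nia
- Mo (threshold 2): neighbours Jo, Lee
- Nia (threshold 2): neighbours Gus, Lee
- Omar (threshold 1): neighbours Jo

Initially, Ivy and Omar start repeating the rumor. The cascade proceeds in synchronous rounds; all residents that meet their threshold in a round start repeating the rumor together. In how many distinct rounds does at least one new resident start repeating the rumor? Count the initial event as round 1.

Round 1 — Ivy, Omar start repeating the rumor (initial).
Round 2 — checking thresholds:
  Gus: 1 of 3 neighbours ≥ 1, starts repeating the rumor.
  Jo: 2 of 7 neighbours ≥ 1, starts repeating the rumor.
Round 3 — checking thresholds:
  Cal: 1 of 1 neighbours ≥ 1, starts repeating the rumor.
  Dee: 1 of 1 neighbours ≥ 1, starts repeating the rumor.
  Lee: 1 of 3 neighbours < 3, holds.
  Mo: 1 of 2 neighbours < 2, holds.
  Nia: 1 of 2 neighbours < 2, holds.
Round 4 — no new spreads; cascade stops.

3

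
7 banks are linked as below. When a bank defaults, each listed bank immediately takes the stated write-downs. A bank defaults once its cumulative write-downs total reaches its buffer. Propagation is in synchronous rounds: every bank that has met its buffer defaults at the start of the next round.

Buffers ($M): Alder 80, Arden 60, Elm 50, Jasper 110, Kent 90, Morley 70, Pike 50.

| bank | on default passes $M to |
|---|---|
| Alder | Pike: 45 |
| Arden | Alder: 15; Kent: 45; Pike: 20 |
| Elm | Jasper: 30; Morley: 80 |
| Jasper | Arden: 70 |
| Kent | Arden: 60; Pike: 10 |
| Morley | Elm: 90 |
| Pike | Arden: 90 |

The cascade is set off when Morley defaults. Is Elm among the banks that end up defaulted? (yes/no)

yes

Round 1 — Morley defaults (initial).
  Elm: +90 → 90 ≥ 50
Round 2 — Elm defaults.
  Jasper: +30 → 30 < 110
No further defaults.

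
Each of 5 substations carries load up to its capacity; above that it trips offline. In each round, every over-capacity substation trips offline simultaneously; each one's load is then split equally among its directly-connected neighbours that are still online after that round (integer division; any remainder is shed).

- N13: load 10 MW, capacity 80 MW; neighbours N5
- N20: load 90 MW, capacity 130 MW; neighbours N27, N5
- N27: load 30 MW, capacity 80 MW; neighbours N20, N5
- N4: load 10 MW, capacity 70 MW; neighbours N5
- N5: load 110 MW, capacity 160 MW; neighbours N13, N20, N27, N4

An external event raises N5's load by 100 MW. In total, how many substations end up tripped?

Round 1 — N5 at 210 > 160. N5 trips offline.
  N5 sheds 210 MW to N13, N20, N27, N4: 52 each (2 lost).
    N13: 10+52 = 62 ≤ 80
    N20: 90+52 = 142 > 130
    N27: 30+52 = 82 > 80
    N4: 10+52 = 62 ≤ 70
Round 2 — N20, N27 trip offline.
  N20 sheds 142 MW: no online neighbours, lost.
  N27 sheds 82 MW: no online neighbours, lost.
No further trips.

3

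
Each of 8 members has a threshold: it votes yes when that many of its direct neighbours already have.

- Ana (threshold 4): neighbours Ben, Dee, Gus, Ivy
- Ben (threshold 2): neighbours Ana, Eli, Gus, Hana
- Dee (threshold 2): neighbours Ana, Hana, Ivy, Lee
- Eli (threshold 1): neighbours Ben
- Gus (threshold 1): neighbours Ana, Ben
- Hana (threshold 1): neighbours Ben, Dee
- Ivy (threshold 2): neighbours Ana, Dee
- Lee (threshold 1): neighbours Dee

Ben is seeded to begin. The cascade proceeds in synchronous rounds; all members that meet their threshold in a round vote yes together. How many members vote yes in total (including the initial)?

4

Round 1 — Ben votes yes (initial).
Round 2 — checking thresholds:
  Ana: 1 of 4 neighbours < 4, below threshold.
  Eli: 1 of 1 neighbours ≥ 1, votes yes.
  Gus: 1 of 2 neighbours ≥ 1, votes yes.
  Hana: 1 of 2 neighbours ≥ 1, votes yes.
Round 3 — no new yes votes; cascade stops.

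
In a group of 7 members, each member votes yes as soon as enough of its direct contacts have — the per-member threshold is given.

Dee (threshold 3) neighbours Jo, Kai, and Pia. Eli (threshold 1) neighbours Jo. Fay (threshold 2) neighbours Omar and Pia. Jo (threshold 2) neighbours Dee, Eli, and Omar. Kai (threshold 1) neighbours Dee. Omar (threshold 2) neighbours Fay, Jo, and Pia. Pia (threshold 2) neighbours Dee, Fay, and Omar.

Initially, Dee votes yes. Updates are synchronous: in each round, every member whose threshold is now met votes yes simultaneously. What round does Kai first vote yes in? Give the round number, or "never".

Round 1 — Dee votes yes (initial).
Round 2 — checking thresholds:
  Jo: 1 of 3 neighbours < 2, below threshold.
  Kai: 1 of 1 neighbours ≥ 1, votes yes.
  Pia: 1 of 3 neighbours < 2, below threshold.
Round 3 — no new yes votes; cascade stops.

2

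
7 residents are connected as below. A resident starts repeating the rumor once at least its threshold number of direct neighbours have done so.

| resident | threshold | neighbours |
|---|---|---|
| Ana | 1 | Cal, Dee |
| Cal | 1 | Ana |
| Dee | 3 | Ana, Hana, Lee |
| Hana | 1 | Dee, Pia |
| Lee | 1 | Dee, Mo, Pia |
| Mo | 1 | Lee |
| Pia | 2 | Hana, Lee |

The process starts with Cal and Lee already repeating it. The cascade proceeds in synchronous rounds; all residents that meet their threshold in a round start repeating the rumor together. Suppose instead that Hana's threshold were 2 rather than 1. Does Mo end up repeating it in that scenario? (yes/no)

With Hana's threshold at 2:
Round 1 — Cal, Lee start repeating the rumor (initial).
Round 2 — checking thresholds:
  Ana: 1 of 2 neighbours ≥ 1, starts repeating the rumor.
  Dee: 1 of 3 neighbours < 3, below threshold.
  Mo: 1 of 1 neighbours ≥ 1, starts repeating the rumor.
  Pia: 1 of 2 neighbours < 2, below threshold.
Round 3 — no new spreads; cascade stops.

yes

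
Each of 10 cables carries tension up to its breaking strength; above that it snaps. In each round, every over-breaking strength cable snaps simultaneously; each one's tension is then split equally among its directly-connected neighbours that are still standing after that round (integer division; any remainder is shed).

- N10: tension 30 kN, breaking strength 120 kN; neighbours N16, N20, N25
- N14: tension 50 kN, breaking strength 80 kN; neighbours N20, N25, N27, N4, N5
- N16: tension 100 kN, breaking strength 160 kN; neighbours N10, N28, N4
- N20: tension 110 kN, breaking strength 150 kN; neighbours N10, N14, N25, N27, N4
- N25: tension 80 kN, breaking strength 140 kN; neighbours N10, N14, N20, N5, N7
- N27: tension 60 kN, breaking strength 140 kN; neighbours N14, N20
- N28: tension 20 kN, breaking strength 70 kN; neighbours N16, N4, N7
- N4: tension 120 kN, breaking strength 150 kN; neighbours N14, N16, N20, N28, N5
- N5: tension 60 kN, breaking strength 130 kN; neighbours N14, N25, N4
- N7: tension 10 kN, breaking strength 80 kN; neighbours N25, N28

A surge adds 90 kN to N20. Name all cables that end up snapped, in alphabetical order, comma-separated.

N10, N14, N16, N20, N25, N28, N4, N5, N7

Round 1 — N20 at 200 > 150. N20 snaps.
  N20 sheds 200 kN to N10, N14, N25, N27, N4: 40 each.
    N10: 30+40 = 70 ≤ 120
    N14: 50+40 = 90 > 80
    N25: 80+40 = 120 ≤ 140
    N27: 60+40 = 100 ≤ 140
    N4: 120+40 = 160 > 150
Round 2 — N14, N4 snap.
  N14 sheds 90 kN to N25, N27, N5: 30 each.
    N25: 120+30 = 150 > 140
    N27: 100+30 = 130 ≤ 140
    N5: 60+30 = 90 ≤ 130
  N4 sheds 160 kN to N16, N28, N5: 53 each (1 lost).
    N16: 100+53 = 153 ≤ 160
    N28: 20+53 = 73 > 70
    N5: 90+53 = 143 > 130
Round 3 — N25, N28, N5 snap.
  N25 sheds 150 kN to N10, N7: 75 each.
    N10: 70+75 = 145 > 120
    N7: 10+75 = 85 > 80
  N28 sheds 73 kN to N16, N7: 36 each (1 lost).
    N16: 153+36 = 189 > 160
    N7: 85+36 = 121 > 80
  N5 sheds 143 kN: no online neighbours, lost.
Round 4 — N10, N16, N7 snap.
  N10 sheds 145 kN: no online neighbours, lost.
  N16 sheds 189 kN: no online neighbours, lost.
  N7 sheds 121 kN: no online neighbours, lost.
No further breaks.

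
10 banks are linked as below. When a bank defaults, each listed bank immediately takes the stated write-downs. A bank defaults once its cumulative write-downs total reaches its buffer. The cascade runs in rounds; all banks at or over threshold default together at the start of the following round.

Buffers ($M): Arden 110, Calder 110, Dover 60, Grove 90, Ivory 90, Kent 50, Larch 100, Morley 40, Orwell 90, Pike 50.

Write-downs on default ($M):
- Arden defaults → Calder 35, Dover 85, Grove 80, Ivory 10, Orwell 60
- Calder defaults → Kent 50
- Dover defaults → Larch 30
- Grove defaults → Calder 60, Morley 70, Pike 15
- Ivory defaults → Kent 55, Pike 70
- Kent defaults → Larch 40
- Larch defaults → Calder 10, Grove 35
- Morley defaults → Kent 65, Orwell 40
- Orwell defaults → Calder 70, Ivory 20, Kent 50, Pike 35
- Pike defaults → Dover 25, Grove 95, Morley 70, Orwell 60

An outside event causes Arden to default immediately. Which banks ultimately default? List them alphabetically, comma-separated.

Round 1 — Arden defaults (initial).
  Calder: +35 → 35 < 110
  Dover: +85 → 85 ≥ 60
  Grove: +80 → 80 < 90
  Ivory: +10 → 10 < 90
  Orwell: +60 → 60 < 90
Round 2 — Dover defaults.
  Larch: +30 → 30 < 100
No further defaults.

Arden, Dover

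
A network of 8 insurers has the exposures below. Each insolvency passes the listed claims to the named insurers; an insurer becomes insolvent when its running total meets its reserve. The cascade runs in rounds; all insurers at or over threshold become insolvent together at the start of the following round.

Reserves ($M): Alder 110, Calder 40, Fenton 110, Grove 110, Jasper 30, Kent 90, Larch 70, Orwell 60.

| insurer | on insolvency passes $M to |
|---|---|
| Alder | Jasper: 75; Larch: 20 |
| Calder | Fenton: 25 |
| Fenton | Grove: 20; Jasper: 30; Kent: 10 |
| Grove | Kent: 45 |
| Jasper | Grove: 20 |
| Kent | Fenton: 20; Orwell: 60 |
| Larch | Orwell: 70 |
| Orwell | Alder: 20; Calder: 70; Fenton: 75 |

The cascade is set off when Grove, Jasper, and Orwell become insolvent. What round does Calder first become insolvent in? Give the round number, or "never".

2

Round 1 — Grove, Jasper, Orwell become insolvent (initial).
  Alder: +20 → 20 < 110
  Calder: +70 → 70 ≥ 40
  Fenton: +75 → 75 < 110
  Kent: +45 → 45 < 90
Round 2 — Calder becomes insolvent.
  Fenton: +25 → 100 < 110
No further insolvencies.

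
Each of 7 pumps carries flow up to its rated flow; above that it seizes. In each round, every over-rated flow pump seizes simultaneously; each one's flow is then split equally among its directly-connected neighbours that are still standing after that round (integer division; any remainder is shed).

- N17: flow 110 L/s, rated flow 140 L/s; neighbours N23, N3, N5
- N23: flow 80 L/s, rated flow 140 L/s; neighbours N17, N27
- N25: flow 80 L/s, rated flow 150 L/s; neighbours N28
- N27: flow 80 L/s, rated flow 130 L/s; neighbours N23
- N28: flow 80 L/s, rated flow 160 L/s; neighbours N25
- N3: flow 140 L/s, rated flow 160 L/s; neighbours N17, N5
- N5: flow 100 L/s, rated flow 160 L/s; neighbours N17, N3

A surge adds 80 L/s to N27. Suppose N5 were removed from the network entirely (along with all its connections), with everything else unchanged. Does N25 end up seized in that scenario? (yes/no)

no

With N5 removed:
Round 1 — N27 at 160 > 130. N27 seizes.
  N27 sheds 160 L/s to N23: 160 each.
    N23: 80+160 = 240 > 140
Round 2 — N23 seizes.
  N23 sheds 240 L/s to N17: 240 each.
    N17: 110+240 = 350 > 140
Round 3 — N17 seizes.
  N17 sheds 350 L/s to N3: 350 each.
    N3: 140+350 = 490 > 160
Round 4 — N3 seizes.
  N3 sheds 490 L/s: no online neighbours, lost.
No further seizures.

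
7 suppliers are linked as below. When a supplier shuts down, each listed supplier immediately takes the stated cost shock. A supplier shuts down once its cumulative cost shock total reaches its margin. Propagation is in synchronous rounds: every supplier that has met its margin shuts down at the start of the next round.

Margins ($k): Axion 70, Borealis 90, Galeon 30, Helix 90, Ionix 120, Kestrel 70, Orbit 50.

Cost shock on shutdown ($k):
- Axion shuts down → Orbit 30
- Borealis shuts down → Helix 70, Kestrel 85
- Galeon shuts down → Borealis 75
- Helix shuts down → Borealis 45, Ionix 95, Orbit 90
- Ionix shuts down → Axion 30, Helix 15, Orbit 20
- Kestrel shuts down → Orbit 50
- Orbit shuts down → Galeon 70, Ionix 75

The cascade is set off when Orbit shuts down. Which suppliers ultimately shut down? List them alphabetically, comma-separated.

Round 1 — Orbit shuts down (initial).
  Galeon: +70 → 70 ≥ 30
  Ionix: +75 → 75 < 120
Round 2 — Galeon shuts down.
  Borealis: +75 → 75 < 90
No further shutdowns.

Galeon, Orbit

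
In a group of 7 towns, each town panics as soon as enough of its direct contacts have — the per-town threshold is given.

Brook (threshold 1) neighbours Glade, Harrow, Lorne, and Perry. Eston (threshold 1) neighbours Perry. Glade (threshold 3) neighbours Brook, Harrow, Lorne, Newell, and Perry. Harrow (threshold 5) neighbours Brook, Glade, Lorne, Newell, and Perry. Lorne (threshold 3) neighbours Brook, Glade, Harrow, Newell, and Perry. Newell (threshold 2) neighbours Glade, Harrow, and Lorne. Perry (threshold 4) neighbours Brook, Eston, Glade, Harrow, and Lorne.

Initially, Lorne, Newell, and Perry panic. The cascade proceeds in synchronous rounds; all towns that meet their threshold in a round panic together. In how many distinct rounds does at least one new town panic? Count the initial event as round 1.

Round 1 — Lorne, Newell, Perry panic (initial).
Round 2 — checking thresholds:
  Brook: 2 of 4 neighbours ≥ 1, panics.
  Eston: 1 of 1 neighbours ≥ 1, panics.
  Glade: 3 of 5 neighbours ≥ 3, panics.
  Harrow: 3 of 5 neighbours < 5, not yet.
Round 3 — checking thresholds:
  Harrow: 5 of 5 neighbours ≥ 5, panics.
Round 4 — no new panics; cascade stops.

3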